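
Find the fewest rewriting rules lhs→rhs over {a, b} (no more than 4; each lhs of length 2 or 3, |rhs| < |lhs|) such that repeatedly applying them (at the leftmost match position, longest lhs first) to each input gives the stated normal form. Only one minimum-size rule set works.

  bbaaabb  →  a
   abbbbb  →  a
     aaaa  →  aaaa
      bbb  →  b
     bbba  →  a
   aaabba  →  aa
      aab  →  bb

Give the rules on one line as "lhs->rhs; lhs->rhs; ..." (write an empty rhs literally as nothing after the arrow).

aab->bb; ab->a; ba->a; bbb->b

  | bbaaabb => baaabb => aaabb => abbb => abb => ab => a
  | abbbbb => abbbb => abbb => abb => ab => a
  | aaaa
  | bbb => b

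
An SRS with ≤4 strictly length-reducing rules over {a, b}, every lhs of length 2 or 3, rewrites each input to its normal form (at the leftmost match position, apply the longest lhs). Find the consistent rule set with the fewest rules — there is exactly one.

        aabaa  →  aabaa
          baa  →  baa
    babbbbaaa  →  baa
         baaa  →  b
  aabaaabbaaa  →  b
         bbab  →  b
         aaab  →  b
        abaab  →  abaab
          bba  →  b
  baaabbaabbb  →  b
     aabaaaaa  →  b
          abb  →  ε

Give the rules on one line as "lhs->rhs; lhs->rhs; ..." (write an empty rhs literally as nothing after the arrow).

aaa->b; abb->; bb->b; bba->b

  | aabaa
  | baa
  | babbbbaaa => bbbaaa => bbaaa => baa
  | baaa => bb => b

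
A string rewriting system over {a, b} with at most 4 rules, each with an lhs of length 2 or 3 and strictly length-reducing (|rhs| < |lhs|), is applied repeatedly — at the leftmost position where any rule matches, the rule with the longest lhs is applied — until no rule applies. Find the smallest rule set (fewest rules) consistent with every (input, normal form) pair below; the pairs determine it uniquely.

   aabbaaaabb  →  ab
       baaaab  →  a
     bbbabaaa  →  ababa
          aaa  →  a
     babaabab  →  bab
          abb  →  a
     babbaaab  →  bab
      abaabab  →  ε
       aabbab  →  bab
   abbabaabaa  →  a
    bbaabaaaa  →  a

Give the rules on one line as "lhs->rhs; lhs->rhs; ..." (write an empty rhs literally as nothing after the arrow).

  | aabbaaaabb => baaaabb => baabb => bbb => ab
  | baaaab => baab => bb => a
  | bbbabaaa => ababaaa => ababa
  | aaa => aa => a

aa->a; aab->; baa->b; bb->a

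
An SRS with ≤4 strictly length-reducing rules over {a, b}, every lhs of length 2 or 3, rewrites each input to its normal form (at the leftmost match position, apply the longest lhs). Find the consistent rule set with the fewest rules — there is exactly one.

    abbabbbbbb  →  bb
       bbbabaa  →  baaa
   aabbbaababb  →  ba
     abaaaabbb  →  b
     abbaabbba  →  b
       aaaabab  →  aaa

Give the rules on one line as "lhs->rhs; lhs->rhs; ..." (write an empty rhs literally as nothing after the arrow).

  | abbabbbbbb => bbabbbbbb => bbbbbbbb => babbbbb => bbbbbb => babbb => bbbb => bab => bb
  | bbbabaa => baabaa => baaa
  | aabbbaababb => abbaababb => bbaababb => bbaabb => bbab => bbb => ba
  | abaaaabbb => aaabbb => aabb => ab => b

aab->a; ab->b; aba->; bbb->ba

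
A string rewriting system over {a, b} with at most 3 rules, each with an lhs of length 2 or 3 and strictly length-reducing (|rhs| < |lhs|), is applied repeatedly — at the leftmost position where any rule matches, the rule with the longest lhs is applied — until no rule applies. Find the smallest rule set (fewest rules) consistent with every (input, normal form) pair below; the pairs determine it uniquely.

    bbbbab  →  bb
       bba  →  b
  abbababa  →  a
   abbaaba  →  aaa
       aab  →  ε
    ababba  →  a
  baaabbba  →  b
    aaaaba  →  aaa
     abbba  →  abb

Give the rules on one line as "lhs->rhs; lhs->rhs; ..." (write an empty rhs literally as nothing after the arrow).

aab->; ba->; bab->a

  | bbbbab => bbba => bb
  | bba => b
  | abbababa => abaaba => aaba => a
  | abbaaba => ababa => aaa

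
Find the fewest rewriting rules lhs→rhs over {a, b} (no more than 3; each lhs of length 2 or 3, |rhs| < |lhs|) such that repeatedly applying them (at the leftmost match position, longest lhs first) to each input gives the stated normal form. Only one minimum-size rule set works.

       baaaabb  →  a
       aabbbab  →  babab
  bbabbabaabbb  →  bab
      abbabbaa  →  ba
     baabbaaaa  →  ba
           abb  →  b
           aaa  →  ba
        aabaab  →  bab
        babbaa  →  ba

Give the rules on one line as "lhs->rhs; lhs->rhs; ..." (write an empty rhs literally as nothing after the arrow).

  | baaaabb => bbaabb => aaabb => babb => baa => bb => a
  | aabbbab => bbbbab => babab
  | bbabbabaabbb => aabbabaabbb => bbbabaabbb => baabaabbb => bbbaabbb => baaabbb => bbabbb => aabbb => bbbb => bab
  | abbabbaa => aaabbaa => babbaa => baaaa => bbaa => aaa => ba

aa->b; bb->a; bbb->ba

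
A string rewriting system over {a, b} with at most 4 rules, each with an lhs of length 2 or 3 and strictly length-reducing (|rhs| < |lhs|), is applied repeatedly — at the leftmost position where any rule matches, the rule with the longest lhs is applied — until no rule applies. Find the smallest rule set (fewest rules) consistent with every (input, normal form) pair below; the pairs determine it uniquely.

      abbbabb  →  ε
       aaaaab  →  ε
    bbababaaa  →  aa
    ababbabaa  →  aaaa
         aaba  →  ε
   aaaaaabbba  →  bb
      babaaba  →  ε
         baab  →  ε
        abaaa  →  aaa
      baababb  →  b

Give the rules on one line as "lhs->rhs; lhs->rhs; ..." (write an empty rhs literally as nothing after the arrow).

aab->b; ab->; ba->; bab->aa

  | abbbabb => bbabb => baab => ab => ε
  | aaaaab => aaab => ab => ε
  | bbababaaa => baaabaaa => aabaaa => baaa => aa
  | ababbabaa => abbabaa => babaa => aaaa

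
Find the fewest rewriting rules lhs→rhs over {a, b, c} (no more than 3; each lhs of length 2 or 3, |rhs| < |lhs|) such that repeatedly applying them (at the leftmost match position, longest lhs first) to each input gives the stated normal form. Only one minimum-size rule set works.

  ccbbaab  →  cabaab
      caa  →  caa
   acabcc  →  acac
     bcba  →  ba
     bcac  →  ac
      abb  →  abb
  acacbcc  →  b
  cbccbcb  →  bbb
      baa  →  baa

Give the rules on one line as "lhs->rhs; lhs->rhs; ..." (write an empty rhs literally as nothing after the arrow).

  | ccbbaab => cabaab
  | caa
  | acabcc => acac
  | bcba => ba

acb->bb; bc->; cb->a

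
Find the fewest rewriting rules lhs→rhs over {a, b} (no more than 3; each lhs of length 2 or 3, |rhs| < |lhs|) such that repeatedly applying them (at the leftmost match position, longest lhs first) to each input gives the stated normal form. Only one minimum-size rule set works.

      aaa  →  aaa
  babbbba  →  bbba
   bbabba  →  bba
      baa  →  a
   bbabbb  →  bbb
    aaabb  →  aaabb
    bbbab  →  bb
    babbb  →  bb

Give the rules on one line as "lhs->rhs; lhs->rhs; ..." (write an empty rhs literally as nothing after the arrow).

baa->a; bab->

  | aaa
  | babbbba => bbba
  | bbabba => bba
  | baa => a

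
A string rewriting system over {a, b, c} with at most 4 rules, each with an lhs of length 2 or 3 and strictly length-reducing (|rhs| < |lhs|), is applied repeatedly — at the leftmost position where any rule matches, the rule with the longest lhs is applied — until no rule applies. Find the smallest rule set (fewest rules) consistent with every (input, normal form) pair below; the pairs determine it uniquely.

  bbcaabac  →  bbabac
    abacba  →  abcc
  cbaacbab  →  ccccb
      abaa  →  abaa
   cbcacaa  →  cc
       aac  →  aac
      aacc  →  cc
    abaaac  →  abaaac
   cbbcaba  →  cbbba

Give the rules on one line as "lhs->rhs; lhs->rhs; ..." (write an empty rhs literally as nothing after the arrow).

  | bbcaabac => bbabac
  | abacba => abacc => abcc
  | cbaacbab => ccacbab => ccaccb => ccccb
  | abaa

acc->cc; bca->b; cba->cc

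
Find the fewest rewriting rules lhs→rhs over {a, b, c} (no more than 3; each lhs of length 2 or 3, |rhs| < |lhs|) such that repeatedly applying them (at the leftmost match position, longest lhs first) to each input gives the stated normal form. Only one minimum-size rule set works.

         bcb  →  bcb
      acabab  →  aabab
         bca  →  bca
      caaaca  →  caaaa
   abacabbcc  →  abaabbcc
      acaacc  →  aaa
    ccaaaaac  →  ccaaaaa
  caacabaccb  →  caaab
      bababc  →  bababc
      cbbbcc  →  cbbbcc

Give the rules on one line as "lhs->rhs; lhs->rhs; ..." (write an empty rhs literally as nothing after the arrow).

  | bcb
  | acabab => aabab
  | bca
  | caaaca => caaaa

ac->a; acb->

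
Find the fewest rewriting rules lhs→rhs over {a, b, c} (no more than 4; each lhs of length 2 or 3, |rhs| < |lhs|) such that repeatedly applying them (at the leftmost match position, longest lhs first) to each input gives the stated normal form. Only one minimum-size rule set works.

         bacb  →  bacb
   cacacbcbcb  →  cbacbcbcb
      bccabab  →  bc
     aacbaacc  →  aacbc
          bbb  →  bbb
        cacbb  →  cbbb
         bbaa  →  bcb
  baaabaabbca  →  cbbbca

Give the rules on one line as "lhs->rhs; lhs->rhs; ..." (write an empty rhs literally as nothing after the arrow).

ab->; baa->cb; cac->cb; cc->c

  | bacb
  | cacacbcbcb => cbacbcbcb
  | bccabab => bcabab => bcab => bc
  | aacbaacc => aaccbcc => aacbcc => aacbc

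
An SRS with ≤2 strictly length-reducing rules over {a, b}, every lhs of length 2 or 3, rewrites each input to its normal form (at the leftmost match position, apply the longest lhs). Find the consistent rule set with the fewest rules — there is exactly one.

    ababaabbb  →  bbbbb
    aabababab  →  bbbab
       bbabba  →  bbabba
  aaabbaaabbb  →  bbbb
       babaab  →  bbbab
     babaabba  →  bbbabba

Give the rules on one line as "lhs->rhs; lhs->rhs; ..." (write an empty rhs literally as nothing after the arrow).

aab->; aba->bb

  | ababaabbb => bbbaabbb => bbbbb
  | aabababab => ababab => bbbab
  | bbabba
  | aaabbaaabbb => abaaabbb => bbaabbb => bbbb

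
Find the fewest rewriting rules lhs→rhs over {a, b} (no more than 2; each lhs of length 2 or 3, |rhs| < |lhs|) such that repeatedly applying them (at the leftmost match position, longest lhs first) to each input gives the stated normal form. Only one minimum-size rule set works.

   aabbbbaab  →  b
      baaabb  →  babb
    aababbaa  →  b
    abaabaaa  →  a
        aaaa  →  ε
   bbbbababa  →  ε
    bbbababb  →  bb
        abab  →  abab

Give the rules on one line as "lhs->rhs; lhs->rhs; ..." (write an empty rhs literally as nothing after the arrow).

  | aabbbbaab => bbbbaab => bbab => b
  | baaabb => babb
  | aababbaa => babbaa => baa => b
  | abaabaaa => abbaaa => aaa => a

aa->; bba->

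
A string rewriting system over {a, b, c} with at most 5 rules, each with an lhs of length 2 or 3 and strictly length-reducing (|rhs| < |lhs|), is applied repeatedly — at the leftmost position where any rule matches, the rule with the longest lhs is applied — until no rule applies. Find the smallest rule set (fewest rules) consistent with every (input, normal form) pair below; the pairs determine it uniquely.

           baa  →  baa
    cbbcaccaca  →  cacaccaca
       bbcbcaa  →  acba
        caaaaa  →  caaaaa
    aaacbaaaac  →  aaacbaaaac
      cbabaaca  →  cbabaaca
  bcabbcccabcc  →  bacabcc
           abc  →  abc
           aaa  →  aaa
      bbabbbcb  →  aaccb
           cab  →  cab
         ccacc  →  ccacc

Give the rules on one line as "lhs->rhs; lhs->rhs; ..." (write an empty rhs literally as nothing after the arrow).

bb->a; bbb->c; bca->b; ccc->ba

  | baa
  | cbbcaccaca => cacaccaca
  | bbcbcaa => acbcaa => acba
  | caaaaa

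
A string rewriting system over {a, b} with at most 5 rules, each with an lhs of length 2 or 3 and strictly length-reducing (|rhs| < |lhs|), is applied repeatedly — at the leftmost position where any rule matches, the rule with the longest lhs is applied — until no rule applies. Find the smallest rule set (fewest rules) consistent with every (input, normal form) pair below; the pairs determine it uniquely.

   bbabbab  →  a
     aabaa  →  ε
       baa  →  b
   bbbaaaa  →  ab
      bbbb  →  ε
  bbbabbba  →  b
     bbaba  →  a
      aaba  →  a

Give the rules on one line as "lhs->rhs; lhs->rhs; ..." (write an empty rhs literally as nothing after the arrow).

aa->; aab->; ba->b; bb->a

  | bbabbab => aabbab => bab => bb => a
  | aabaa => aa => ε
  | baa => ba => b
  | bbbaaaa => abaaaa => abaaa => abaa => aba => ab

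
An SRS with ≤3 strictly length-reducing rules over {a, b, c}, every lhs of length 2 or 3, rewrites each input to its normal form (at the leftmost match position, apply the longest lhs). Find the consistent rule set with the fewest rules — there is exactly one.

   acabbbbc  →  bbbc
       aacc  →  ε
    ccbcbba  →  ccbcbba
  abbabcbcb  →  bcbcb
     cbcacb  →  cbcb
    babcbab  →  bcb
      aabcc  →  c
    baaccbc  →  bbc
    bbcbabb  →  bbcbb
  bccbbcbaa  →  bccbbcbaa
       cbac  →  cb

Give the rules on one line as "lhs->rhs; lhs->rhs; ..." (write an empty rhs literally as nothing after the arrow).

ab->; ac->

  | acabbbbc => abbbbc => bbbc
  | aacc => ac => ε
  | ccbcbba
  | abbabcbcb => babcbcb => bcbcb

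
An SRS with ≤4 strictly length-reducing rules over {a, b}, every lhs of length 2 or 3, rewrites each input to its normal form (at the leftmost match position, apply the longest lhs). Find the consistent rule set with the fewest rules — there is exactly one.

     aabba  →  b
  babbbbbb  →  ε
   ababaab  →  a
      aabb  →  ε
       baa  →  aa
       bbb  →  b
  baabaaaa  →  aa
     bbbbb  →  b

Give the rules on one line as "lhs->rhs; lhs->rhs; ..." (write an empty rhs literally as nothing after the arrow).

  | aabba => aba => b
  | babbbbbb => bbbbbb => bbbb => bb => ε
  | ababaab => bbaab => aab => a
  | aabb => ab => ε

ab->; aba->b; baa->aa; bb->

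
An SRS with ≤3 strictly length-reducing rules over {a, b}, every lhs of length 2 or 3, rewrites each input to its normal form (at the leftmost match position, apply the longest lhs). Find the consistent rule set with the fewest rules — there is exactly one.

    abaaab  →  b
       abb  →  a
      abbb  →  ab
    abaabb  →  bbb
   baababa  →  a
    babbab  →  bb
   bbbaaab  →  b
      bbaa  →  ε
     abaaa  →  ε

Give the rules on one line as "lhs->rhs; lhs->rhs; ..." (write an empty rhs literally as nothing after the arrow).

  | abaaab => aaab => bab => b
  | abb => a
  | abbb => ab
  | abaabb => aabb => bbb

aa->b; abb->a; ba->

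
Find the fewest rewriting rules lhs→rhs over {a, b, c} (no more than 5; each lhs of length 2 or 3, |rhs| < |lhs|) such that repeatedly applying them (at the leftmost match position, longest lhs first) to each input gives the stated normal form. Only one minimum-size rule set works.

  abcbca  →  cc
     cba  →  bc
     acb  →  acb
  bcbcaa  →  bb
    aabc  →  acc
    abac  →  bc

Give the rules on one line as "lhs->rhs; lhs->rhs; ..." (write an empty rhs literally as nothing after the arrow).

ab->c; ca->b; cba->bc; cbb->c

  | abcbca => ccbca => ccbb => cc
  | cba => bc
  | acb
  | bcbcaa => bcbba => bca => bb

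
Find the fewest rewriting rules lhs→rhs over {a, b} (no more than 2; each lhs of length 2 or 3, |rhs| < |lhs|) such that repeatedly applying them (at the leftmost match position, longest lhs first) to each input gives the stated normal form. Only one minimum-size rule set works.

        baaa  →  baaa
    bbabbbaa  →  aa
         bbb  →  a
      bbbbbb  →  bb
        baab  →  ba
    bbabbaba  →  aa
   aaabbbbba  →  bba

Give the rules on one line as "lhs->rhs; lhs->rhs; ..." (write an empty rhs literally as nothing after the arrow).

  | baaa
  | bbabbbaa => bbbbaa => abaa => aa
  | bbb => a
  | bbbbbb => abbb => bb

ab->; bbb->a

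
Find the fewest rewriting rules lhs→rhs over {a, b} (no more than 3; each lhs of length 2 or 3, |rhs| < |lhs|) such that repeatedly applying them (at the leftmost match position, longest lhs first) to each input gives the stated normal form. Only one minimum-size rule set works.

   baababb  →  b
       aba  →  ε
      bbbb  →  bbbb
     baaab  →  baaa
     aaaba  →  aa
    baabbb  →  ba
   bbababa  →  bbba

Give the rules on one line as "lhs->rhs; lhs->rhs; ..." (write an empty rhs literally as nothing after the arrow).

  | baababb => babb => b
  | aba => ε
  | bbbb
  | baaab => baaa

ab->a; aba->; abb->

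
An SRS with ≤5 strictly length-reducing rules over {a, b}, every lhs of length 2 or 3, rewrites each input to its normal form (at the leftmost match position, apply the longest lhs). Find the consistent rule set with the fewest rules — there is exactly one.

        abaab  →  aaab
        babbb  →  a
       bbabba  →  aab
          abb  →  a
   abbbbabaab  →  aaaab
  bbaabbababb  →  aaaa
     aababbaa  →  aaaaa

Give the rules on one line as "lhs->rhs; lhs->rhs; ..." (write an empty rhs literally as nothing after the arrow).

ba->a; bb->; bba->ab; bbb->bb

  | abaab => aaab
  | babbb => abbb => abb => a
  | bbabba => abbba => abba => aab
  | abb => a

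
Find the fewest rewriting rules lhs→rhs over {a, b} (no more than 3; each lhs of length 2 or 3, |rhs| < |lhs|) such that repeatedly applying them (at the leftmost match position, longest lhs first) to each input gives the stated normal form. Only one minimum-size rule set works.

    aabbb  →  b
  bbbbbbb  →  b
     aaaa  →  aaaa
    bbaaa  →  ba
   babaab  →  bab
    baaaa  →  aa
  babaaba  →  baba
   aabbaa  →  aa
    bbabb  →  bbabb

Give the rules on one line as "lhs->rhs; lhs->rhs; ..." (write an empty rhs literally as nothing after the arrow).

aab->bb; baa->; bbb->

  | aabbb => bbbb => b
  | bbbbbbb => bbbb => b
  | aaaa
  | bbaaa => ba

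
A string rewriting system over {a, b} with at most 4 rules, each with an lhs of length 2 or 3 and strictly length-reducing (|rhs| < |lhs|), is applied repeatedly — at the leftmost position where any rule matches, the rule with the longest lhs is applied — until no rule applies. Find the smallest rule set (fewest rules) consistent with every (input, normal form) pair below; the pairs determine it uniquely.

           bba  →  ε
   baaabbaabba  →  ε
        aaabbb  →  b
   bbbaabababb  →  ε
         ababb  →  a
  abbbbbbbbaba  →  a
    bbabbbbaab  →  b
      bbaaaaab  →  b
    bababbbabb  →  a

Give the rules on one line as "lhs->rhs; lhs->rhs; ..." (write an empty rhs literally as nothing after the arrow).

aa->; ba->a; bb->a

  | bba => aa => ε
  | baaabbaabba => aaabbaabba => abbaabba => aaaabba => aabba => bba => aa => ε
  | aaabbb => abbb => aab => b
  | bbbaabababb => abaabababb => aaabababb => abababb => aababb => babb => abb => aa => ε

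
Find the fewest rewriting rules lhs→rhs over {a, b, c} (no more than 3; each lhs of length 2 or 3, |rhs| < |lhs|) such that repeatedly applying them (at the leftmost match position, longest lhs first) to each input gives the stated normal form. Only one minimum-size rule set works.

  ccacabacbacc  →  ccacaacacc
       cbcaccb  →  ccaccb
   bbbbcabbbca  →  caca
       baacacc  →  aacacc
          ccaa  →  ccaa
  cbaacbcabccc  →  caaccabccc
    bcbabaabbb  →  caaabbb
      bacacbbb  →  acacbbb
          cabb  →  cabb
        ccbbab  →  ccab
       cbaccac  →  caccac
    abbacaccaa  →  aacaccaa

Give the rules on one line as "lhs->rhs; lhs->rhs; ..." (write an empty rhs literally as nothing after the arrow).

  | ccacabacbacc => ccacaacbacc => ccacaacacc
  | cbcaccb => ccaccb
  | bbbbcabbbca => bbbcabbbca => bbcabbbca => bcabbbca => cabbbca => cabbca => cabca => caca
  | baacacc => aacacc

ba->a; bca->ca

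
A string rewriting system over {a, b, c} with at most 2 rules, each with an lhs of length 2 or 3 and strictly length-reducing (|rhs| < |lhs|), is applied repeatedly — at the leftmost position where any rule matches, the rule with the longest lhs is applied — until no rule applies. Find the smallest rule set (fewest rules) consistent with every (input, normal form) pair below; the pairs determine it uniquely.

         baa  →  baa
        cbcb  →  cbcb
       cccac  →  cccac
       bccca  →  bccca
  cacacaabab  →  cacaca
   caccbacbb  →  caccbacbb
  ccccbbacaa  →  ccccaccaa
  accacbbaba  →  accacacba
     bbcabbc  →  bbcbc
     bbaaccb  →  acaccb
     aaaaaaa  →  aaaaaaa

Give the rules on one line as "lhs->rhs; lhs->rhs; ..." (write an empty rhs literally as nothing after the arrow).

ab->; bba->ac

  | baa
  | cbcb
  | cccac
  | bccca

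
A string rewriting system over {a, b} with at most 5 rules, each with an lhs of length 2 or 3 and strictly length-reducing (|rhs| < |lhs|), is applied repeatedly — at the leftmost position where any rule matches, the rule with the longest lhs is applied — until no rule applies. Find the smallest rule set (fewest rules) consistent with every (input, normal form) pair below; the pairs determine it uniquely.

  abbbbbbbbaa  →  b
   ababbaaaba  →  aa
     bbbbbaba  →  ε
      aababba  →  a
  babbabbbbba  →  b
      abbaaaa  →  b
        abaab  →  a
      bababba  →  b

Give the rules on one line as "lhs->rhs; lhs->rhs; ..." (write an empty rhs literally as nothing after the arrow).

aaa->b; ab->; ba->; bbb->a

  | abbbbbbbbaa => bbbbbbbaa => abbbbaa => bbbaa => aaa => b
  | ababbaaaba => abbaaaba => baaaba => aaba => aa
  | bbbbbaba => abbaba => baba => ba => ε
  | aababba => aabba => aba => a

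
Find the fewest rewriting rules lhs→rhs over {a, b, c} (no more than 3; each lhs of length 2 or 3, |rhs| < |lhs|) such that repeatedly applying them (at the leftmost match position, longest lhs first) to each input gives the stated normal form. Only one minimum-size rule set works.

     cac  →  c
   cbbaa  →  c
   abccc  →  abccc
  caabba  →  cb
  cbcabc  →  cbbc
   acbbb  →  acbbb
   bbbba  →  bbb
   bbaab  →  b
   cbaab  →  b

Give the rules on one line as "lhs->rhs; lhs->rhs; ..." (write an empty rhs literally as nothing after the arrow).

  | cac => c
  | cbbaa => cba => c
  | abccc
  | caabba => cbba => cb

ba->; ca->; caa->c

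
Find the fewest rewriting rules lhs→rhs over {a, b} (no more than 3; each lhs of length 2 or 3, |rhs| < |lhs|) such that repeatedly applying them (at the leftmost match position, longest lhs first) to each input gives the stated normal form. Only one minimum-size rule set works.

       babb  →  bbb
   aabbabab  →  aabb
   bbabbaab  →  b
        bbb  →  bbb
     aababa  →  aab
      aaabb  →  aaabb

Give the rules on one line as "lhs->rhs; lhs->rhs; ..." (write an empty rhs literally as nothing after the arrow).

ba->b; baa->; bba->ba

  | babb => bbb
  | aabbabab => aababab => aabbab => aabab => aabb
  | bbabbaab => babbaab => bbbaab => bbaab => baab => b
  | bbb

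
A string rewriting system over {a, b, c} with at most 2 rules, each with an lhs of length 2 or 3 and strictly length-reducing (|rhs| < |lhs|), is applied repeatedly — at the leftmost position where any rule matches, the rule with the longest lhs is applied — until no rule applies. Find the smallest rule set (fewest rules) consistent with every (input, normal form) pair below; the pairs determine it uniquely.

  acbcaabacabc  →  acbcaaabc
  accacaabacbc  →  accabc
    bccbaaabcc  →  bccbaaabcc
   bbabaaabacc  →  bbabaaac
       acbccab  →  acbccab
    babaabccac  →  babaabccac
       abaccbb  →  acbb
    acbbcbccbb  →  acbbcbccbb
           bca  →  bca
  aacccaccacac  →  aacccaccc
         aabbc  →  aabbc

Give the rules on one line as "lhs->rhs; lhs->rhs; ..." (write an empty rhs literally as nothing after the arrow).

  | acbcaabacabc => acbcaaabc
  | accacaabacbc => accabacbc => accabc
  | bccbaaabcc
  | bbabaaabacc => bbabaaac

aca->; bac->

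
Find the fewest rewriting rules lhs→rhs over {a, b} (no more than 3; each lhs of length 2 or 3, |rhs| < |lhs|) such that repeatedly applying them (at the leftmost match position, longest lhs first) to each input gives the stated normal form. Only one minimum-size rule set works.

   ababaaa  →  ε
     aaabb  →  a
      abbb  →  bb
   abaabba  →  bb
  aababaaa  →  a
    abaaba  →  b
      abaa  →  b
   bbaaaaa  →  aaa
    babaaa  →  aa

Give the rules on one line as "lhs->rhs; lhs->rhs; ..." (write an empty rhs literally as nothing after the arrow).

ab->; aba->bb; ba->

  | ababaaa => bbbaaa => bbaa => ba => ε
  | aaabb => aab => a
  | abbb => bb
  | abaabba => bbabba => bbba => bb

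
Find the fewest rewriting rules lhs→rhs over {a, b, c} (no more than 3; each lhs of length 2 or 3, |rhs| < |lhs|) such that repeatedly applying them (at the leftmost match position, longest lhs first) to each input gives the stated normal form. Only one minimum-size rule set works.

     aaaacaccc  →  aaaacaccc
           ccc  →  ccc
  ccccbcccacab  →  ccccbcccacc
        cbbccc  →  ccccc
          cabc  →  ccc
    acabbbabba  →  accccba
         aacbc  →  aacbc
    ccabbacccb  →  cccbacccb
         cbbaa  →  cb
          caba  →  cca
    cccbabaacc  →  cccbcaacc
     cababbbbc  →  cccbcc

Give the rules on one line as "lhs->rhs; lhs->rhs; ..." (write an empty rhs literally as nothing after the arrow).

ab->c; baa->; bbc->cc

  | aaaacaccc
  | ccc
  | ccccbcccacab => ccccbcccacc
  | cbbccc => ccccc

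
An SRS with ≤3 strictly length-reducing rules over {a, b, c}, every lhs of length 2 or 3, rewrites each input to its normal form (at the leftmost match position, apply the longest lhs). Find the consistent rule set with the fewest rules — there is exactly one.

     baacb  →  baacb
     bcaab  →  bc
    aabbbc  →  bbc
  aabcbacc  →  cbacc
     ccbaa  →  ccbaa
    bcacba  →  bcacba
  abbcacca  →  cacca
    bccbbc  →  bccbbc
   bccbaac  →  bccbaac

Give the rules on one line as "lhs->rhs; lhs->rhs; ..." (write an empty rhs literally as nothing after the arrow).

  | baacb
  | bcaab => bc
  | aabbbc => bbc
  | aabcbacc => cbacc

aab->; abb->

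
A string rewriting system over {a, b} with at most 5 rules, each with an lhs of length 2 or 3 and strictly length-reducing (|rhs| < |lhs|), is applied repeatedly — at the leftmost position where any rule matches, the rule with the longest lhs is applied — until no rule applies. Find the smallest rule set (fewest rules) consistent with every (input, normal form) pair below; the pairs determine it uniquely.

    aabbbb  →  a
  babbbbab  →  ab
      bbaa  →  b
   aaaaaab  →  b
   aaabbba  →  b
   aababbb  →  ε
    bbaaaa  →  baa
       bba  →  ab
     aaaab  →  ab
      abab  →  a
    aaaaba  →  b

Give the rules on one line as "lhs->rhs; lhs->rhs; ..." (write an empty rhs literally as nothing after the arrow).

  | aabbbb => aaabb => bb => a
  | babbbbab => baabbab => baaabb => bbb => ab
  | bbaa => aba => b
  | aaaaaab => aaab => b

aaa->; aba->b; bb->a; bba->ab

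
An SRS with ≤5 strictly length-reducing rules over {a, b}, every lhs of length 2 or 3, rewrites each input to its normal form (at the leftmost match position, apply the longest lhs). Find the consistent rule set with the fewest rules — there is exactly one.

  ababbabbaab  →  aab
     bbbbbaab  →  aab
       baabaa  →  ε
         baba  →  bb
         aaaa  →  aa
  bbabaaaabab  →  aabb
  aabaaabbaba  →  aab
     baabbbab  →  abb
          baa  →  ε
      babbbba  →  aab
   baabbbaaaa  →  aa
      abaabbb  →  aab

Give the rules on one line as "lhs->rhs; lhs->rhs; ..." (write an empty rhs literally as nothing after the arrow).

  | ababbabbaab => abbbabbaab => aababbaab => aabbbaab => aaabaab => aabaab => aab
  | bbbbbaab => abbbaab => aabaab => aab
  | baabaa => baa => ε
  | baba => bba => bb

aaa->aa; ba->b; baa->; bbb->ab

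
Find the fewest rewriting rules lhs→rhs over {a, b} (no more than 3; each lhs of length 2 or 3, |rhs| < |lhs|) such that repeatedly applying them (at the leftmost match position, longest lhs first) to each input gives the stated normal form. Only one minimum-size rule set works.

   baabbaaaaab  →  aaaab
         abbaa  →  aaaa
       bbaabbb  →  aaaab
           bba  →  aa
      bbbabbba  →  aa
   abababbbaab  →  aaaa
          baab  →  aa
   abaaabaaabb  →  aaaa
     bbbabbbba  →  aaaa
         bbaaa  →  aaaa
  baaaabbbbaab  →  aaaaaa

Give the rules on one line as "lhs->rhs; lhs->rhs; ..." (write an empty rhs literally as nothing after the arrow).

  | baabbaaaaab => abbbaaaaab => aabaaaaab => aaabaaab => aaaabab => aaaab
  | abbaa => aaaa
  | bbaabbb => aaabbb => aaaab
  | bba => aa

ba->; baa->ab; bb->a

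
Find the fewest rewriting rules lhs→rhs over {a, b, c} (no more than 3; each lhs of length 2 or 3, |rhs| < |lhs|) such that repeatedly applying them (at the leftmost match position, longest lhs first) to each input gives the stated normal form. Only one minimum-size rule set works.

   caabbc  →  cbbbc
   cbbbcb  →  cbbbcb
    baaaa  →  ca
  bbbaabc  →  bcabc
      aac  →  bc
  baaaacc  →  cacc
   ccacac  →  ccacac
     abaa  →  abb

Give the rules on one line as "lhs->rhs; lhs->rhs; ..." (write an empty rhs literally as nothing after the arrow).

aa->b; bba->c

  | caabbc => cbbbc
  | cbbbcb
  | baaaa => bbaa => ca
  | bbbaabc => bcabc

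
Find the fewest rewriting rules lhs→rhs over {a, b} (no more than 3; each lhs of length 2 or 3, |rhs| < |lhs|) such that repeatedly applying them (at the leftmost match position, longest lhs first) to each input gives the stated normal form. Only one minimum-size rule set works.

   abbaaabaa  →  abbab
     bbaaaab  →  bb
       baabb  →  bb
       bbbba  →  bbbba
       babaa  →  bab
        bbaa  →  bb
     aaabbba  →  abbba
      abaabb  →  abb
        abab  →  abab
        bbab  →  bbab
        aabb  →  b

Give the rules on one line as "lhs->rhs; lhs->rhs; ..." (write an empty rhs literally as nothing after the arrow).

aa->; aab->

  | abbaaabaa => abbabaa => abbab
  | bbaaaab => bbaab => bb
  | baabb => bb
  | bbbba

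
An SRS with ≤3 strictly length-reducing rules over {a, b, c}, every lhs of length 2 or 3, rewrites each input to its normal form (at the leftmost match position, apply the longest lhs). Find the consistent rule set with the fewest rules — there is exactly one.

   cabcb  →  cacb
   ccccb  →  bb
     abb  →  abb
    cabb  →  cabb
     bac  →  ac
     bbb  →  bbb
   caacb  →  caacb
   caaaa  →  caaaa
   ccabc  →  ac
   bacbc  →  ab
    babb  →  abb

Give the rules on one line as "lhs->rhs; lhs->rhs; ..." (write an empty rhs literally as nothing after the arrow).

  | cabcb => cacb
  | ccccb => bccb => ccb => bb
  | abb
  | cabb

ba->a; bc->c; cc->b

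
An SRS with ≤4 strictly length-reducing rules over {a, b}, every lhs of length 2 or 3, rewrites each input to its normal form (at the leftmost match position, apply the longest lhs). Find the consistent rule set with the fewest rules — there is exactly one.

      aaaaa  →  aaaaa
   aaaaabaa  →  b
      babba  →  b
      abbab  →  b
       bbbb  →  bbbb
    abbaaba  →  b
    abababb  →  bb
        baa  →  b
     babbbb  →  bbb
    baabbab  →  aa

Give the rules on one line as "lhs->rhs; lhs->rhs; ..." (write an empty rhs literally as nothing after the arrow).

  | aaaaa
  | aaaaabaa => aaaabaa => aaabaa => aabaa => abaa => baa => ba => b
  | babba => aaba => aba => ba => b
  | abbab => bbab => baa => ba => b

ab->b; ba->b; bab->aa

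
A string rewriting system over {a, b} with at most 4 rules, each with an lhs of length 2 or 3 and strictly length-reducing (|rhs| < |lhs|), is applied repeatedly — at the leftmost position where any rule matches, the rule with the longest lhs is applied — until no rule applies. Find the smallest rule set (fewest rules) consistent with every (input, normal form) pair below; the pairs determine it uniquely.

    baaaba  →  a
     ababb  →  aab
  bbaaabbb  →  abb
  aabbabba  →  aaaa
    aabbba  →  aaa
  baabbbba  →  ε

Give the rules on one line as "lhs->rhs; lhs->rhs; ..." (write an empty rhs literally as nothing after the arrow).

  | baaaba => aba => a
  | ababb => aab
  | bbaaabbb => babbb => abb
  | aabbabba => aababa => aaaa

ba->; baa->; bab->a; bbb->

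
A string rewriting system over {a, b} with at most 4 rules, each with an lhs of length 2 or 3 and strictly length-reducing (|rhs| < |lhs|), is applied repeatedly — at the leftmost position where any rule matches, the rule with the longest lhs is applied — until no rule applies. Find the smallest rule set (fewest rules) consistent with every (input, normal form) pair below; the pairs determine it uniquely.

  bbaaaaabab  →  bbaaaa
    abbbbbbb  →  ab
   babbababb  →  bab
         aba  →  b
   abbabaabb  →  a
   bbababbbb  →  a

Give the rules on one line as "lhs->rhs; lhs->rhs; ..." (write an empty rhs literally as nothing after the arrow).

aba->b; abb->a; bbb->a

  | bbaaaaabab => bbaaaabb => bbaaaa
  | abbbbbbb => abbbbb => abbb => ab
  | babbababb => baababb => babbb => bab
  | aba => b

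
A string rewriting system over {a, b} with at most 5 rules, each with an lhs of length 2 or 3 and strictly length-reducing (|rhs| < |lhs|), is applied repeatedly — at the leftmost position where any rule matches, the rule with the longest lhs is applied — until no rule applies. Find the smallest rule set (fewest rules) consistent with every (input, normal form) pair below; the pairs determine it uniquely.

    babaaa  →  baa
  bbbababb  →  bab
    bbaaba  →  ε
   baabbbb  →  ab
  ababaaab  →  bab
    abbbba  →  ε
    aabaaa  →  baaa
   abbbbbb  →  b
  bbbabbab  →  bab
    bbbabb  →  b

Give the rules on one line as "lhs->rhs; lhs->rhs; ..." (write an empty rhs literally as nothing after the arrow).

aab->bb; aba->; bb->b; bbb->ab

  | babaaa => baa
  | bbbababb => abababb => babb => bab
  | bbaaba => baaba => bbba => aba => ε
  | baabbbb => bbbbbb => abbbb => aabb => bbb => ab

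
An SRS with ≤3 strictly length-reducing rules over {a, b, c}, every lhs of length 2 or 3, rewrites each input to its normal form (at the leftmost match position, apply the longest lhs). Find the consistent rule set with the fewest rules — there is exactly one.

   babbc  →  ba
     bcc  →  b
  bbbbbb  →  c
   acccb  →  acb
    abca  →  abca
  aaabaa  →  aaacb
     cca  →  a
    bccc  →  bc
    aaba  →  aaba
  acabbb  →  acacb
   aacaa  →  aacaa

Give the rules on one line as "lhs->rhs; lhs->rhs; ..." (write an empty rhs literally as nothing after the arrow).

  | babbc => bacc => ba
  | bcc => b
  | bbbbbb => cbbbb => ccbb => bb => c
  | acccb => acb

baa->cb; bb->c; cc->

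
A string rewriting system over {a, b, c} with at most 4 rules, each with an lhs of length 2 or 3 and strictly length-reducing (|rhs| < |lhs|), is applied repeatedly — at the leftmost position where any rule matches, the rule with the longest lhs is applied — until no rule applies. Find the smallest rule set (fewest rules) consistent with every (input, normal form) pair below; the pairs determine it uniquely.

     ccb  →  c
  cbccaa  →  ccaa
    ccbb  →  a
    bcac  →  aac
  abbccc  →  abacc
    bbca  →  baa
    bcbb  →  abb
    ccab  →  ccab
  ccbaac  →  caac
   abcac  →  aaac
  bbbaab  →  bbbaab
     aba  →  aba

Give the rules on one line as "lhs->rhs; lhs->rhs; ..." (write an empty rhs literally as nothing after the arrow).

bc->a; cb->; cbb->ba

  | ccb => c
  | cbccaa => ccaa
  | ccbb => cba => a
  | bcac => aac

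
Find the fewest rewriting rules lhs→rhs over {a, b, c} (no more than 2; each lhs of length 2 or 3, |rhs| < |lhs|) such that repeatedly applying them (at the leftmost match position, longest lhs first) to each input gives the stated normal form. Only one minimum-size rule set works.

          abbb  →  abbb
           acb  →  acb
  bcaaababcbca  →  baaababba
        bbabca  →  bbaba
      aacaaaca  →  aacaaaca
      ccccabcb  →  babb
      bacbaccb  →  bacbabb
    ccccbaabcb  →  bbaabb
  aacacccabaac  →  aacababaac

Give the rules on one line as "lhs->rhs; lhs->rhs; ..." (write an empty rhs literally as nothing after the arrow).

  | abbb
  | acb
  | bcaaababcbca => baaababcbca => baaababbca => baaababba
  | bbabca => bbaba

bc->b; cc->b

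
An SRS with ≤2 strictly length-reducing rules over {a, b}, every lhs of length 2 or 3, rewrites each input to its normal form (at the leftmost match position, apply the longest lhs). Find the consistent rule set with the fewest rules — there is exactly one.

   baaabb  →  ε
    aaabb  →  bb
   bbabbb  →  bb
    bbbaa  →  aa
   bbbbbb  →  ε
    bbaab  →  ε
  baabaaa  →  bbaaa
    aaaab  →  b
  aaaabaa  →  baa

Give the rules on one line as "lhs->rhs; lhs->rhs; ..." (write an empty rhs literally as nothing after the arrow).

  | baaabb => baabb => babb => bbb => ε
  | aaabb => aabb => abb => bb
  | bbabbb => bbbbb => bb
  | bbbaa => aa

ab->b; bbb->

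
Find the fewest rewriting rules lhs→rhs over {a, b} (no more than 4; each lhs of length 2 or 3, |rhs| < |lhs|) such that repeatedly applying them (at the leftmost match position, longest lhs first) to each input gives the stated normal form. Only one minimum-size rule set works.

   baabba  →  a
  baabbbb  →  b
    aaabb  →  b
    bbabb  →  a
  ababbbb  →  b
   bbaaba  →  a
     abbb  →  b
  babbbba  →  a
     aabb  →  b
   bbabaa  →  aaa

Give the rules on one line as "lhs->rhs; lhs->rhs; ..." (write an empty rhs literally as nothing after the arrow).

  | baabba => aabba => aaba => aba => ba => a
  | baabbbb => aabbbb => aabbb => aabb => aab => ab => b
  | aaabb => aaab => aab => ab => b
  | bbabb => bab => a

ab->b; abb->ab; ba->a; bab->a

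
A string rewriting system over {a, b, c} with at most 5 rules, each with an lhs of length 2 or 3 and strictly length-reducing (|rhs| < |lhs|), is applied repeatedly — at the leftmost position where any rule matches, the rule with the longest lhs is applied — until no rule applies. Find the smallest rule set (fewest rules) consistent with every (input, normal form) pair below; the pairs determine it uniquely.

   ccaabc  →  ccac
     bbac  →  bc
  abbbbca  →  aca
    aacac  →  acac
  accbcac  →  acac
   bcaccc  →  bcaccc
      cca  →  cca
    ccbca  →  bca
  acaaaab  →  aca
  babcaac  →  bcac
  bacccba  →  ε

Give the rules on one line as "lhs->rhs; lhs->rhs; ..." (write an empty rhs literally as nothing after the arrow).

aa->a; ab->a; ba->; cb->b

  | ccaabc => ccabc => ccac
  | bbac => bc
  | abbbbca => abbbca => abbca => abca => aca
  | aacac => acac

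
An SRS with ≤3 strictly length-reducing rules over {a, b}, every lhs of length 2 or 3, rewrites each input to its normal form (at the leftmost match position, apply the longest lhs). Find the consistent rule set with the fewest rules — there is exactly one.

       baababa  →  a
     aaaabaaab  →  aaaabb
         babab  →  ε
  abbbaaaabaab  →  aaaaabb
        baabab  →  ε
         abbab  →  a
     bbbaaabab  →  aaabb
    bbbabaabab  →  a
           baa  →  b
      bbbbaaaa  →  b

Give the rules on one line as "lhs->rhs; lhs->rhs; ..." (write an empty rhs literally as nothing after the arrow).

  | baababa => bababa => bbaba => bbba => a
  | aaaabaaab => aaaabaab => aaaabab => aaaabb
  | babab => bbab => bbb => ε
  | abbbaaaabaab => aaaaabaab => aaaaabab => aaaaabb

ba->b; bbb->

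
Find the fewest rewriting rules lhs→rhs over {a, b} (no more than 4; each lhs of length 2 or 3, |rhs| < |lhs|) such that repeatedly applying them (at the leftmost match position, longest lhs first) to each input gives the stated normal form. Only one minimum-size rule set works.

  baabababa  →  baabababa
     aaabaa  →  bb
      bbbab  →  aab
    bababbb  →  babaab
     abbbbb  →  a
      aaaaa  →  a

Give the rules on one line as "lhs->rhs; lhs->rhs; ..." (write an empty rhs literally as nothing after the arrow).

aaa->bb; abb->aa; bba->; bbb->a

  | baabababa
  | aaabaa => bbbaa => aaa => bb
  | bbbab => aab
  | bababbb => babaab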